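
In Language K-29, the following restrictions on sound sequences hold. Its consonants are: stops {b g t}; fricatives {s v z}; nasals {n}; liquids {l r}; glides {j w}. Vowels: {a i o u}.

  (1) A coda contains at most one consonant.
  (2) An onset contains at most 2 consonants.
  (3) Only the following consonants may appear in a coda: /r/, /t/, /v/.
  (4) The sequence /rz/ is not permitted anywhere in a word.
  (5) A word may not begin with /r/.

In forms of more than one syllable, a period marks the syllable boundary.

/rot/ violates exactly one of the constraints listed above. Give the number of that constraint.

/rot/: word begins with /r/.
This is a violation of constraint 5: "A word may not begin with /r/."
The remaining constraints (1, 2, 3, 4) are satisfied.

5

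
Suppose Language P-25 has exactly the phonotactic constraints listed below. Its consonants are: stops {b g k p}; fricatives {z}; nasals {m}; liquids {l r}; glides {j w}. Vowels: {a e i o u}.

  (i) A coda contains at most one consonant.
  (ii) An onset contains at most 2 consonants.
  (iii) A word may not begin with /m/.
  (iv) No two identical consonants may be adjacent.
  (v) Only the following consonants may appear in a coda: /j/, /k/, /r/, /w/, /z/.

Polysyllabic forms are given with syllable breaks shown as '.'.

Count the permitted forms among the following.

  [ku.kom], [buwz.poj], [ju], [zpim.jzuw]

[ku.kom] — violates constraint (v): syllable 2 coda contains /m/, which is not a licensed coda consonant → not permitted
[buwz.poj] — violates constraint (i): syllable 1 coda /wz/ has 2 consonants (> 1) → not permitted
[ju] — σ1 onset /j/, coda /∅/ ok → permitted
[zpim.jzuw] — violates constraint (v): syllable 1 coda contains /m/, which is not a licensed coda consonant → not permitted
Permitted: [ju] → 1.

1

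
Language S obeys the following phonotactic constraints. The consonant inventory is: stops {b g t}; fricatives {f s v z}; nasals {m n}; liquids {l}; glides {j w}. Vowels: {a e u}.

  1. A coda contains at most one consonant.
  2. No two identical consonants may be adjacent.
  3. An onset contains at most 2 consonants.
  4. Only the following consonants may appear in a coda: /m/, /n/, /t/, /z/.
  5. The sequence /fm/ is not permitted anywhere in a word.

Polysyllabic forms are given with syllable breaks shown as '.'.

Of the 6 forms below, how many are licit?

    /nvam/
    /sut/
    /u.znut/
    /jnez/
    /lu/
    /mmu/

/nvam/ — σ1 onset /nv/ (2C), coda /m/ ok → licit
/sut/ — σ1 onset /s/, coda /t/ ok → licit
/u.znut/ — σ1 onset /∅/, coda /∅/ ok; σ2 onset /zn/ (2C), coda /t/ ok → licit
/jnez/ — σ1 onset /jn/ (2C), coda /z/ ok → licit
/lu/ — σ1 onset /l/, coda /∅/ ok → licit
/mmu/ — violates constraint 2: adjacent identical consonants /mm/ → illicit
Licit: /nvam/, /sut/, /u.znut/, /jnez/, /lu/ → 5.

5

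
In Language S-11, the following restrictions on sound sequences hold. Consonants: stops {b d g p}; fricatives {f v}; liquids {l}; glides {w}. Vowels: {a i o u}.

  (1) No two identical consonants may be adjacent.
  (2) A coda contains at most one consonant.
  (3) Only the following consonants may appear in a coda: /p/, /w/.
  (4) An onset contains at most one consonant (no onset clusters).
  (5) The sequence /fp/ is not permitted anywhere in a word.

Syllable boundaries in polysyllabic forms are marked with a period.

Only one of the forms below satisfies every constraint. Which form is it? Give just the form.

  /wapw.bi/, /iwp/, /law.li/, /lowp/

/wapw.bi/ — violates constraint 2: syllable 1 coda /pw/ has 2 consonants (> 1) → not permitted
/iwp/ — violates constraint 2: syllable 1 coda /wp/ has 2 consonants (> 1) → not permitted
/law.li/ — σ1 onset /l/, coda /w/ ok; σ2 onset /l/, coda /∅/ ok → permitted
/lowp/ — violates constraint 2: syllable 1 coda /wp/ has 2 consonants (> 1) → not permitted

/law.li/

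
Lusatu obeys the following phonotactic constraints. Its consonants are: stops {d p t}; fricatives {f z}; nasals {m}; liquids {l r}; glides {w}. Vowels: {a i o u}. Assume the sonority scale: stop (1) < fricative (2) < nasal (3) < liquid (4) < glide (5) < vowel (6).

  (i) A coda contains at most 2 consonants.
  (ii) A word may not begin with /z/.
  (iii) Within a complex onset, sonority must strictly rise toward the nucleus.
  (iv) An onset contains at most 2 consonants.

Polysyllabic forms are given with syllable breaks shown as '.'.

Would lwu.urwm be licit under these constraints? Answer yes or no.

lwu.urwm — violates constraint (i): syllable 2 coda /rwm/ has 3 consonants (> 2) → illicit

no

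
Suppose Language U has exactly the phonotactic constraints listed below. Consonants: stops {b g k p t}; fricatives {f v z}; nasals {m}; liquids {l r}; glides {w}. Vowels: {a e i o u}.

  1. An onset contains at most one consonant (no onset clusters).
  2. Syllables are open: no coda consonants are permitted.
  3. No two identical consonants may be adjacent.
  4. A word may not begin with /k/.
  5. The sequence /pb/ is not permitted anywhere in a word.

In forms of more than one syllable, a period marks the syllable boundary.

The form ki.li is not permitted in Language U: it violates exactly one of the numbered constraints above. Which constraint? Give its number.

4

ki.li: word begins with /k/.
This is a violation of constraint 4: "A word may not begin with /k/."
The remaining constraints (1, 2, 3, 5) are satisfied.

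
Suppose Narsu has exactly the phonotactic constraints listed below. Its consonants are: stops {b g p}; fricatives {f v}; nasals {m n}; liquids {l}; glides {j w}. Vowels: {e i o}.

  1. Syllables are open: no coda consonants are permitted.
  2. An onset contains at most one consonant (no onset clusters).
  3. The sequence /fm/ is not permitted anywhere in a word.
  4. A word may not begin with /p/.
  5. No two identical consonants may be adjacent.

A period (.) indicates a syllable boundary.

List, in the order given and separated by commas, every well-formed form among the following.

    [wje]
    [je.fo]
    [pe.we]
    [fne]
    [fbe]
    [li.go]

[wje] — violates constraint 2: syllable 1 onset /wj/ has 2 consonants (> 1) → ill-formed
[je.fo] — σ1 onset /j/, coda /∅/ ok; σ2 onset /f/, coda /∅/ ok → well-formed
[pe.we] — violates constraint 4: word begins with /p/ → ill-formed
[fne] — violates constraint 2: syllable 1 onset /fn/ has 2 consonants (> 1) → ill-formed
[fbe] — violates constraint 2: syllable 1 onset /fb/ has 2 consonants (> 1) → ill-formed
[li.go] — σ1 onset /l/, coda /∅/ ok; σ2 onset /g/, coda /∅/ ok → well-formed

[je.fo], [li.go]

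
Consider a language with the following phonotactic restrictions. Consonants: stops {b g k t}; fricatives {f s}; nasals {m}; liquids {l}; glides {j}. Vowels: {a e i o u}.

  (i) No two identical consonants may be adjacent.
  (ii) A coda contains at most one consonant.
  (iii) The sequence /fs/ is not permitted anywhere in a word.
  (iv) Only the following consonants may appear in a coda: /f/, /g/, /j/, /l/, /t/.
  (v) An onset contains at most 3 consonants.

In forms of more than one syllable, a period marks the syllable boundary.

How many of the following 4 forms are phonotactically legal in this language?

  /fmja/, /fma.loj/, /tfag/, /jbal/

4

/fmja/ — σ1 onset /fmj/ (3C), coda /∅/ ok → phonotactically legal
/fma.loj/ — σ1 onset /fm/ (2C), coda /∅/ ok; σ2 onset /l/, coda /j/ ok → phonotactically legal
/tfag/ — σ1 onset /tf/ (2C), coda /g/ ok → phonotactically legal
/jbal/ — σ1 onset /jb/ (2C), coda /l/ ok → phonotactically legal
Phonotactically legal: /fmja/, /fma.loj/, /tfag/, /jbal/ → 4.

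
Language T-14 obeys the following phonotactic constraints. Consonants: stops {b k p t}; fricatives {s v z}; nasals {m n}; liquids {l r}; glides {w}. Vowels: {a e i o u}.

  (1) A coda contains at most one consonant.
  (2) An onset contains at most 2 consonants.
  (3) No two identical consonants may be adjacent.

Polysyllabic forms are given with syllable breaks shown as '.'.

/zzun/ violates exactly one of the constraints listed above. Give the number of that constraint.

/zzun/: adjacent identical consonants /zz/.
This is a violation of constraint 3: "No two identical consonants may be adjacent."
The remaining constraints (1, 2) are satisfied.

3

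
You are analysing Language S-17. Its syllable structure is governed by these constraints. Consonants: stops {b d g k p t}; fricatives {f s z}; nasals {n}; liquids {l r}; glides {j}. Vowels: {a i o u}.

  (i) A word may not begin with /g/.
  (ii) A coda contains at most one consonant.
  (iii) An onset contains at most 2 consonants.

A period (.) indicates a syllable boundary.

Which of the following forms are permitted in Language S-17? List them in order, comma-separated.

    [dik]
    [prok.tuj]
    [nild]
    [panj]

[dik] — σ1 onset /d/, coda /k/ ok → permitted
[prok.tuj] — σ1 onset /pr/ (2C), coda /k/ ok; σ2 onset /t/, coda /j/ ok → permitted
[nild] — violates constraint (ii): syllable 1 coda /ld/ has 2 consonants (> 1) → not permitted
[panj] — violates constraint (ii): syllable 1 coda /nj/ has 2 consonants (> 1) → not permitted

[dik], [prok.tuj]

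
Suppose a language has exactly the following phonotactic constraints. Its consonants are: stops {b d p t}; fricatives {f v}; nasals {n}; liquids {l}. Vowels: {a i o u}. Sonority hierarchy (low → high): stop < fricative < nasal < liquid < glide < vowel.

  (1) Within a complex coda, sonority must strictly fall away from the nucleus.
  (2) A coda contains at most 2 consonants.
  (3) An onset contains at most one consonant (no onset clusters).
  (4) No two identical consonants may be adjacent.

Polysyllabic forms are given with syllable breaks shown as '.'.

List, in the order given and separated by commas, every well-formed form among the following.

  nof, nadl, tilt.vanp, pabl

nof, tilt.vanp

nof — σ1 onset /n/, coda /f/ ok → well-formed
nadl — violates constraint 1: syllable 1 coda /dl/: /d/ (stop, 1) → /l/ (liquid, 4) does not fall → ill-formed
tilt.vanp — σ1 onset /t/, coda /lt/ (4→1 falls) ok; σ2 onset /v/, coda /np/ (3→1 falls) ok → well-formed
pabl — violates constraint 1: syllable 1 coda /bl/: /b/ (stop, 1) → /l/ (liquid, 4) does not fall → ill-formed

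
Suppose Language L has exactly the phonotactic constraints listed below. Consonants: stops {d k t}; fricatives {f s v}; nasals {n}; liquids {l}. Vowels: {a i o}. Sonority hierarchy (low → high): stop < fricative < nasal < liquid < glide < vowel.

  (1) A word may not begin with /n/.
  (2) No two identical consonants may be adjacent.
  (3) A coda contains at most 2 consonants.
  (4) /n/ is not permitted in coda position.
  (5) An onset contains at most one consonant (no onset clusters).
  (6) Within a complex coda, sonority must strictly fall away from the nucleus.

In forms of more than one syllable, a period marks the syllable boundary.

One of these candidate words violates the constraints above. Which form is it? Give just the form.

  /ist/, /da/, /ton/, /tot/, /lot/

/ton/

/ist/ — σ1 onset /∅/, coda /st/ (2→1 falls) ok → phonotactically legal
/da/ — σ1 onset /d/, coda /∅/ ok → phonotactically legal
/ton/ — violates constraint 4: syllable 1 coda contains /n/ → phonotactically illegal
/tot/ — σ1 onset /t/, coda /t/ ok → phonotactically legal
/lot/ — σ1 onset /l/, coda /t/ ok → phonotactically legal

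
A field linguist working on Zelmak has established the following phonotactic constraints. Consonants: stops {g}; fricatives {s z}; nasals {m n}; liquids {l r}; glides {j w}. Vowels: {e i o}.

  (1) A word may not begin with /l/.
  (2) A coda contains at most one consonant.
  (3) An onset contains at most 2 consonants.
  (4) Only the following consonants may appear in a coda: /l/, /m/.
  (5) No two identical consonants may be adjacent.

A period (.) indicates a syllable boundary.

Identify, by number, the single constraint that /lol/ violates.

1

/lol/: word begins with /l/.
This is a violation of constraint 1: "A word may not begin with /l/."
The remaining constraints (2, 3, 4, 5) are satisfied.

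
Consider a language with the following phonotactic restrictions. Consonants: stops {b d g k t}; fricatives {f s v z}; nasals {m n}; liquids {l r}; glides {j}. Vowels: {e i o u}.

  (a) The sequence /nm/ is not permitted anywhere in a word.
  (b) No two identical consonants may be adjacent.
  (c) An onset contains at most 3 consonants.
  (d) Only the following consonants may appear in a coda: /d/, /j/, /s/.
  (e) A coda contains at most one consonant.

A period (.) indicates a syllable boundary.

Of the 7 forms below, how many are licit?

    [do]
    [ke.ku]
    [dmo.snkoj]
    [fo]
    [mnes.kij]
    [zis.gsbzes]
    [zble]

6

[do] — σ1 onset /d/, coda /∅/ ok → licit
[ke.ku] — σ1 onset /k/, coda /∅/ ok; σ2 onset /k/, coda /∅/ ok → licit
[dmo.snkoj] — σ1 onset /dm/ (2C), coda /∅/ ok; σ2 onset /snk/ (3C), coda /j/ ok → licit
[fo] — σ1 onset /f/, coda /∅/ ok → licit
[mnes.kij] — σ1 onset /mn/ (2C), coda /s/ ok; σ2 onset /k/, coda /j/ ok → licit
[zis.gsbzes] — violates constraint (c): syllable 2 onset /gsbz/ has 4 consonants (> 3) → illicit
[zble] — σ1 onset /zbl/ (3C), coda /∅/ ok → licit
Licit: [do], [ke.ku], [dmo.snkoj], [fo], [mnes.kij], [zble] → 6.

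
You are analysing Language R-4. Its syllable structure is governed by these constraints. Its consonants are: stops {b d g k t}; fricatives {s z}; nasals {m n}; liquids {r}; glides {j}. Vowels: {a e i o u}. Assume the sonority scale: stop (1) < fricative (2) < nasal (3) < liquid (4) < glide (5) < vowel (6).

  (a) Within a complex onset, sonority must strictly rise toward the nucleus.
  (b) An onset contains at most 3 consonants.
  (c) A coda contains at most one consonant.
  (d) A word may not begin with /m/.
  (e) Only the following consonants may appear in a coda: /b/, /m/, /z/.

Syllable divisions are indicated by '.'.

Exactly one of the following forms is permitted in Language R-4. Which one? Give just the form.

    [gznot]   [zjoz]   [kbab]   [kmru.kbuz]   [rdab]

[zjoz]

[gznot] — violates constraint (e): syllable 1 coda contains /t/, which is not a licensed coda consonant → not permitted
[zjoz] — σ1 onset /zj/ (2→5 rises), coda /z/ ok → permitted
[kbab] — violates constraint (a): syllable 1 onset /kb/: /k/ (stop, 1) → /b/ (stop, 1) does not rise → not permitted
[kmru.kbuz] — violates constraint (a): syllable 2 onset /kb/: /k/ (stop, 1) → /b/ (stop, 1) does not rise → not permitted
[rdab] — violates constraint (a): syllable 1 onset /rd/: /r/ (liquid, 4) → /d/ (stop, 1) does not rise → not permitted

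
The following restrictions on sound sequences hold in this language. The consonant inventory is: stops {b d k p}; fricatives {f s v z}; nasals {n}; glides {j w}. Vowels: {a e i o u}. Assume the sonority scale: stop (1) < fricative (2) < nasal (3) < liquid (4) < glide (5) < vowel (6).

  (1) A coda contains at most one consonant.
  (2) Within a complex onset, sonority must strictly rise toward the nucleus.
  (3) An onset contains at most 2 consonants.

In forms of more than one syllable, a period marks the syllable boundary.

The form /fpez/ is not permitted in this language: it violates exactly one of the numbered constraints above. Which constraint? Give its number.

/fpez/: syllable 1 onset /fp/: /f/ (fricative, 2) → /p/ (stop, 1) does not rise.
This is a violation of constraint 2: "Within a complex onset, sonority must strictly rise toward the nucleus."
The remaining constraints (1, 3) are satisfied.

2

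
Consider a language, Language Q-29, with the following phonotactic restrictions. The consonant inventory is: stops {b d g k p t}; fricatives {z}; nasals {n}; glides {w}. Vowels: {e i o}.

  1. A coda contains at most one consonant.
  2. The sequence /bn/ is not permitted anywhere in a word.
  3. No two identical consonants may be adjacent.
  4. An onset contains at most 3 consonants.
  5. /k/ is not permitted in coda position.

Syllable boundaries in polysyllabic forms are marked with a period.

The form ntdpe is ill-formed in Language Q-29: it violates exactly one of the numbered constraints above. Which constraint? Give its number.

4

ntdpe: syllable 1 onset /ntdp/ has 4 consonants (> 3).
This is a violation of constraint 4: "An onset contains at most 3 consonants."
The remaining constraints (1, 2, 3, 5) are satisfied.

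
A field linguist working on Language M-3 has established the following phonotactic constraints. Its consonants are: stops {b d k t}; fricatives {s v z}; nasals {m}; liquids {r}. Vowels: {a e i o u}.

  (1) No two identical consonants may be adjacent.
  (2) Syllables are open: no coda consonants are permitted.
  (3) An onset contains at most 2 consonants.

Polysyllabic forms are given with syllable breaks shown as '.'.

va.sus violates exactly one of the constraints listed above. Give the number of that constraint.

2

va.sus: syllable 2 coda /s/ has 1 consonant (> 0).
This is a violation of constraint 2: "Syllables are open: no coda consonants are permitted."
The remaining constraints (1, 3) are satisfied.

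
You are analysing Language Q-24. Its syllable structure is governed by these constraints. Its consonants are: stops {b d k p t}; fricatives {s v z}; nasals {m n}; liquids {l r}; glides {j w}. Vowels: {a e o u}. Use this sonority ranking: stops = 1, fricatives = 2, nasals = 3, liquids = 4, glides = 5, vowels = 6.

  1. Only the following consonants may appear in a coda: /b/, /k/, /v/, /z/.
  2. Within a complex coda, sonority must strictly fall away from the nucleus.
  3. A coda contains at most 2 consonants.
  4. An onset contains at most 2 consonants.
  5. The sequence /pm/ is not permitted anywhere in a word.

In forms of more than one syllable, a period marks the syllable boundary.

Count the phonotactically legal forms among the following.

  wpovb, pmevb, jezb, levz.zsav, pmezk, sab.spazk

3

wpovb — σ1 onset /wp/ (2C), coda /vb/ (2→1 falls) ok → phonotactically legal
pmevb — violates constraint 5: contains banned sequence /pm/ → phonotactically illegal
jezb — σ1 onset /j/, coda /zb/ (2→1 falls) ok → phonotactically legal
levz.zsav — violates constraint 2: syllable 1 coda /vz/: /v/ (fricative, 2) → /z/ (fricative, 2) does not fall → phonotactically illegal
pmezk — violates constraint 5: contains banned sequence /pm/ → phonotactically illegal
sab.spazk — σ1 onset /s/, coda /b/ ok; σ2 onset /sp/ (2C), coda /zk/ (2→1 falls) ok → phonotactically legal
Phonotactically legal: wpovb, jezb, sab.spazk → 3.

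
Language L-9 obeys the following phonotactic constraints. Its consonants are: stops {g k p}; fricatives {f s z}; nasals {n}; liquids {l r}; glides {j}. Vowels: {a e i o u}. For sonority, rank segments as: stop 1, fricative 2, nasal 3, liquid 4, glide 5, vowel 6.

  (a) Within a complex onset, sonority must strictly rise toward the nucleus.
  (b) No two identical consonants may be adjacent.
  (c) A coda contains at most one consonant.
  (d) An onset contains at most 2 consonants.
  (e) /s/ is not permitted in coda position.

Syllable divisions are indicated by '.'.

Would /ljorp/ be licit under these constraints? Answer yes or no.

/ljorp/ — violates constraint (c): syllable 1 coda /rp/ has 2 consonants (> 1) → illicit

no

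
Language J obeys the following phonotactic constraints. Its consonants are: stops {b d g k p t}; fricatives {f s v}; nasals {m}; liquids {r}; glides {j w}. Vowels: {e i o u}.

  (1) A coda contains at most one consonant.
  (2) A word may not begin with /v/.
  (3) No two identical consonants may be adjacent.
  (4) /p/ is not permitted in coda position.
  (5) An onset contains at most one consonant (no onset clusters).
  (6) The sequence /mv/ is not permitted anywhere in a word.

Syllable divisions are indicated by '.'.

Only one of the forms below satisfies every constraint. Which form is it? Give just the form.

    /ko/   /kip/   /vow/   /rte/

/ko/

/ko/ — σ1 onset /k/, coda /∅/ ok → well-formed
/kip/ — violates constraint 4: syllable 1 coda contains /p/ → ill-formed
/vow/ — violates constraint 2: word begins with /v/ → ill-formed
/rte/ — violates constraint 5: syllable 1 onset /rt/ has 2 consonants (> 1) → ill-formed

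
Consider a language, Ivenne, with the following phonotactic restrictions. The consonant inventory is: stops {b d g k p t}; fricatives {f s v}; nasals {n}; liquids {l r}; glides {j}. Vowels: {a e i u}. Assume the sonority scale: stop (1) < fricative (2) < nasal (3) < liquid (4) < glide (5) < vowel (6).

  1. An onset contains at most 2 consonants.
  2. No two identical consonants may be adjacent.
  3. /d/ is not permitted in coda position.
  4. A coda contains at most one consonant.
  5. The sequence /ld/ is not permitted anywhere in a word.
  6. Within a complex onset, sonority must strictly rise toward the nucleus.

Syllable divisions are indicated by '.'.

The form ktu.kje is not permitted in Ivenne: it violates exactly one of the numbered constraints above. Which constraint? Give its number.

6

ktu.kje: syllable 1 onset /kt/: /k/ (stop, 1) → /t/ (stop, 1) does not rise.
This is a violation of constraint 6: "Within a complex onset, sonority must strictly rise toward the nucleus."
The remaining constraints (1, 2, 3, 4, 5) are satisfied.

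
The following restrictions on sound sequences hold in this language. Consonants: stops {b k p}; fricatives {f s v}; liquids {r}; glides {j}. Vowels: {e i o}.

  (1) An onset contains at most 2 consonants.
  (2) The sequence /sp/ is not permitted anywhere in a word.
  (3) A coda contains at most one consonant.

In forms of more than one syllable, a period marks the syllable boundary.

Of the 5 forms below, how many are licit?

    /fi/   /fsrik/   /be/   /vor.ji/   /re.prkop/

3

/fi/ — σ1 onset /f/, coda /∅/ ok → licit
/fsrik/ — violates constraint 1: syllable 1 onset /fsr/ has 3 consonants (> 2) → illicit
/be/ — σ1 onset /b/, coda /∅/ ok → licit
/vor.ji/ — σ1 onset /v/, coda /r/ ok; σ2 onset /j/, coda /∅/ ok → licit
/re.prkop/ — violates constraint 1: syllable 2 onset /prk/ has 3 consonants (> 2) → illicit
Licit: /fi/, /be/, /vor.ji/ → 3.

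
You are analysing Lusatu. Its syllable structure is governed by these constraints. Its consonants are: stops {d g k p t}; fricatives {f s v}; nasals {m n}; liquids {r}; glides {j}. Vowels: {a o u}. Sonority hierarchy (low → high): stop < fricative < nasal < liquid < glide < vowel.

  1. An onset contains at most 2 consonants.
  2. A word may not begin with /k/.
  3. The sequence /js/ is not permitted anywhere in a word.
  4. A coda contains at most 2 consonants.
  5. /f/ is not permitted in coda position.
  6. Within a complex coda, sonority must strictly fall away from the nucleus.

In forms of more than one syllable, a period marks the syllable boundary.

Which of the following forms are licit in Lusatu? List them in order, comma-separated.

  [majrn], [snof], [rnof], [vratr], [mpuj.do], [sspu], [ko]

[majrn] — violates constraint 4: syllable 1 coda /jrn/ has 3 consonants (> 2) → illicit
[snof] — violates constraint 5: syllable 1 coda contains /f/ → illicit
[rnof] — violates constraint 5: syllable 1 coda contains /f/ → illicit
[vratr] — violates constraint 6: syllable 1 coda /tr/: /t/ (stop, 1) → /r/ (liquid, 4) does not fall → illicit
[mpuj.do] — σ1 onset /mp/ (2C), coda /j/ ok; σ2 onset /d/, coda /∅/ ok → licit
[sspu] — violates constraint 1: syllable 1 onset /ssp/ has 3 consonants (> 2) → illicit
[ko] — violates constraint 2: word begins with /k/ → illicit

[mpuj.do]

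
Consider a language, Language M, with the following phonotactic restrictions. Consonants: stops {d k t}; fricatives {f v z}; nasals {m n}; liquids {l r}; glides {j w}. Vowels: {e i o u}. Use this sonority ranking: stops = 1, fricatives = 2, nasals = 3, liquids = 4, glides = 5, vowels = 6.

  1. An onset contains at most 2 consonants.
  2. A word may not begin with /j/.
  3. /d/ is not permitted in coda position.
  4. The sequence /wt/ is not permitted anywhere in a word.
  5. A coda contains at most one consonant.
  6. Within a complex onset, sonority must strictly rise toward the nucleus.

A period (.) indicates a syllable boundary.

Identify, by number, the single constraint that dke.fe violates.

dke.fe: syllable 1 onset /dk/: /d/ (stop, 1) → /k/ (stop, 1) does not rise.
This is a violation of constraint 6: "Within a complex onset, sonority must strictly rise toward the nucleus."
The remaining constraints (1, 2, 3, 4, 5) are satisfied.

6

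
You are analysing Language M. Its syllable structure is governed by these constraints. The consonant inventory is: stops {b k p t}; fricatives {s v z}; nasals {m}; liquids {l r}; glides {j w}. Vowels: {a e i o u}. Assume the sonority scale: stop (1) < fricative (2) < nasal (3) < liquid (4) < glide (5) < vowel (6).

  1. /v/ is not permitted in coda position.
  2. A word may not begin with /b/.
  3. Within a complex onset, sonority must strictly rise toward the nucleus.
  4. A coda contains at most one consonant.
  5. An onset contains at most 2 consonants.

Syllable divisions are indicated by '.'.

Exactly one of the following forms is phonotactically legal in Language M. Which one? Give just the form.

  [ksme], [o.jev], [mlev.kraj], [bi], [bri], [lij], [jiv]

[lij]

[ksme] — violates constraint 5: syllable 1 onset /ksm/ has 3 consonants (> 2) → phonotactically illegal
[o.jev] — violates constraint 1: syllable 2 coda contains /v/ → phonotactically illegal
[mlev.kraj] — violates constraint 1: syllable 1 coda contains /v/ → phonotactically illegal
[bi] — violates constraint 2: word begins with /b/ → phonotactically illegal
[bri] — violates constraint 2: word begins with /b/ → phonotactically illegal
[lij] — σ1 onset /l/, coda /j/ ok → phonotactically legal
[jiv] — violates constraint 1: syllable 1 coda contains /v/ → phonotactically illegal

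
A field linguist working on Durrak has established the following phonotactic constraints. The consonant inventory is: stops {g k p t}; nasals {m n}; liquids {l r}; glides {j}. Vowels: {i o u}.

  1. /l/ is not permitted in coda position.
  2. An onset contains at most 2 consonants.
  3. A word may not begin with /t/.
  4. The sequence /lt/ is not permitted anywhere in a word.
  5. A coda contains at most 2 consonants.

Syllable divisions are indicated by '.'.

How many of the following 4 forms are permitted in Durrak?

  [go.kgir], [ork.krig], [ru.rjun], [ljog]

[go.kgir] — σ1 onset /g/, coda /∅/ ok; σ2 onset /kg/ (2C), coda /r/ ok → permitted
[ork.krig] — σ1 onset /∅/, coda /rk/ (2C) ok; σ2 onset /kr/ (2C), coda /g/ ok → permitted
[ru.rjun] — σ1 onset /r/, coda /∅/ ok; σ2 onset /rj/ (2C), coda /n/ ok → permitted
[ljog] — σ1 onset /lj/ (2C), coda /g/ ok → permitted
Permitted: [go.kgir], [ork.krig], [ru.rjun], [ljog] → 4.

4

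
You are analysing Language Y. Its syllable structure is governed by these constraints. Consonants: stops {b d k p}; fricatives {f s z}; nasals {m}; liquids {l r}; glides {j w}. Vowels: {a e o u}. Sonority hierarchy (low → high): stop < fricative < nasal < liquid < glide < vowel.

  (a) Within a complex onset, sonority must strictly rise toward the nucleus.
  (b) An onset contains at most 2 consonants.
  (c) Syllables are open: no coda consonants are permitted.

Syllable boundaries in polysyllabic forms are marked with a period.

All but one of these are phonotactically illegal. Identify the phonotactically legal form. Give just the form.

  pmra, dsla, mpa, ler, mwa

mwa

pmra — violates constraint (b): syllable 1 onset /pmr/ has 3 consonants (> 2) → phonotactically illegal
dsla — violates constraint (b): syllable 1 onset /dsl/ has 3 consonants (> 2) → phonotactically illegal
mpa — violates constraint (a): syllable 1 onset /mp/: /m/ (nasal, 3) → /p/ (stop, 1) does not rise → phonotactically illegal
ler — violates constraint (c): syllable 1 coda /r/ has 1 consonant (> 0) → phonotactically illegal
mwa — σ1 onset /mw/ (3→5 rises), coda /∅/ ok → phonotactically legal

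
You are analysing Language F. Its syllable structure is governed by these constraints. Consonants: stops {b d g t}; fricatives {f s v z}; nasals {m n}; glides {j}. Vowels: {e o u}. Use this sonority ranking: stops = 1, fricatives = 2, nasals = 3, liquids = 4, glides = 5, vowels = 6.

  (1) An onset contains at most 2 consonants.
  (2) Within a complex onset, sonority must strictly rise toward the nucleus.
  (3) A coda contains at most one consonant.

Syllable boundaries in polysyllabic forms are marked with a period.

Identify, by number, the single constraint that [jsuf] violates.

[jsuf]: syllable 1 onset /js/: /j/ (glide, 5) → /s/ (fricative, 2) does not rise.
This is a violation of constraint 2: "Within a complex onset, sonority must strictly rise toward the nucleus."
The remaining constraints (1, 3) are satisfied.

2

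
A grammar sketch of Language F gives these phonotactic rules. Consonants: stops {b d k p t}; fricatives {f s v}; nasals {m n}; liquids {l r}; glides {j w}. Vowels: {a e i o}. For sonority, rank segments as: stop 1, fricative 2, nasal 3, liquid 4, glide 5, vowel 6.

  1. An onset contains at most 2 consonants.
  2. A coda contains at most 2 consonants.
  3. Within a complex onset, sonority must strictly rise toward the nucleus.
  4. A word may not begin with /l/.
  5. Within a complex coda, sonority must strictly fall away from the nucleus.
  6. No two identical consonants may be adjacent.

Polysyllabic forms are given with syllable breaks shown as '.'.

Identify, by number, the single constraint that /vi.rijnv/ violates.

/vi.rijnv/: syllable 2 coda /jnv/ has 3 consonants (> 2).
This is a violation of constraint 2: "A coda contains at most 2 consonants."
The remaining constraints (1, 3, 4, 5, 6) are satisfied.

2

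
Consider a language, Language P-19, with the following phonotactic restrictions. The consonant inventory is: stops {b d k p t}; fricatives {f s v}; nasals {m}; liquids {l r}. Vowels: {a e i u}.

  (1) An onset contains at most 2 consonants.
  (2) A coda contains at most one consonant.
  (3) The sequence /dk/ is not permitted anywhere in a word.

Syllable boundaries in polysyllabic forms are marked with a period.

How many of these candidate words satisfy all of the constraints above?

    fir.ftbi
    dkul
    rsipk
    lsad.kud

fir.ftbi — violates constraint 1: syllable 2 onset /ftb/ has 3 consonants (> 2) → illicit
dkul — violates constraint 3: contains banned sequence /dk/ → illicit
rsipk — violates constraint 2: syllable 1 coda /pk/ has 2 consonants (> 1) → illicit
lsad.kud — violates constraint 3: contains banned sequence /dk/ → illicit
No form is licit → 0.

0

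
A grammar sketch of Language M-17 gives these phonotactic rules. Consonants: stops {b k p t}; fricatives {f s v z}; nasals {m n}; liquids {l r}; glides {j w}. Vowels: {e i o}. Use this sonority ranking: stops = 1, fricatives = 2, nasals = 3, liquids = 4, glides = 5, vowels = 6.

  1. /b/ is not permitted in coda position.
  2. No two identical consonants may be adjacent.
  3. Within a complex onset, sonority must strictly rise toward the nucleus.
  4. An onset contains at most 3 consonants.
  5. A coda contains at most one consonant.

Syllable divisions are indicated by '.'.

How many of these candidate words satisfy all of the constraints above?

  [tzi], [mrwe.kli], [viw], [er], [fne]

[tzi] — σ1 onset /tz/ (1→2 rises), coda /∅/ ok → permitted
[mrwe.kli] — σ1 onset /mrw/ (3→4→5 rises), coda /∅/ ok; σ2 onset /kl/ (1→4 rises), coda /∅/ ok → permitted
[viw] — σ1 onset /v/, coda /w/ ok → permitted
[er] — σ1 onset /∅/, coda /r/ ok → permitted
[fne] — σ1 onset /fn/ (2→3 rises), coda /∅/ ok → permitted
Permitted: [tzi], [mrwe.kli], [viw], [er], [fne] → 5.

5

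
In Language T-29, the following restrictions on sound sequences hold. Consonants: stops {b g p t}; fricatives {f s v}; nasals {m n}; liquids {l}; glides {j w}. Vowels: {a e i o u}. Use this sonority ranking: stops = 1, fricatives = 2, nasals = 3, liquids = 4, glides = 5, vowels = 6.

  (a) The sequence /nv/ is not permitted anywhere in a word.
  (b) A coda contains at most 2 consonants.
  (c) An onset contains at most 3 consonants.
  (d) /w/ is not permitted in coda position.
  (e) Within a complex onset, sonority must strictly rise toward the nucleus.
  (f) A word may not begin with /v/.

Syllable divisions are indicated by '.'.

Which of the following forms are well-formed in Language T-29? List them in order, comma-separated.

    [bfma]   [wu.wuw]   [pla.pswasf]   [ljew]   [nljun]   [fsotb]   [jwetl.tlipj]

[bfma], [pla.pswasf], [nljun]

[bfma] — σ1 onset /bfm/ (1→2→3 rises), coda /∅/ ok → well-formed
[wu.wuw] — violates constraint (d): syllable 2 coda contains /w/ → ill-formed
[pla.pswasf] — σ1 onset /pl/ (1→4 rises), coda /∅/ ok; σ2 onset /psw/ (1→2→5 rises), coda /sf/ (2C) ok → well-formed
[ljew] — violates constraint (d): syllable 1 coda contains /w/ → ill-formed
[nljun] — σ1 onset /nlj/ (3→4→5 rises), coda /n/ ok → well-formed
[fsotb] — violates constraint (e): syllable 1 onset /fs/: /f/ (fricative, 2) → /s/ (fricative, 2) does not rise → ill-formed
[jwetl.tlipj] — violates constraint (e): syllable 1 onset /jw/: /j/ (glide, 5) → /w/ (glide, 5) does not rise → ill-formed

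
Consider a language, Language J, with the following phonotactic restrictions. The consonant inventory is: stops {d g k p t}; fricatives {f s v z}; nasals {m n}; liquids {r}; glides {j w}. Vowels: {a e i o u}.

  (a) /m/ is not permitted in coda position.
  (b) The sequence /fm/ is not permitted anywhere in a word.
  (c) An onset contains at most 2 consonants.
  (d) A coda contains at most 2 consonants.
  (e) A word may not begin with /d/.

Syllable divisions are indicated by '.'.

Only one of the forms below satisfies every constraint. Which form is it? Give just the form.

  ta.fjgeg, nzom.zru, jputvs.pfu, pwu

pwu

ta.fjgeg — violates constraint (c): syllable 2 onset /fjg/ has 3 consonants (> 2) → phonotactically illegal
nzom.zru — violates constraint (a): syllable 1 coda contains /m/ → phonotactically illegal
jputvs.pfu — violates constraint (d): syllable 1 coda /tvs/ has 3 consonants (> 2) → phonotactically illegal
pwu — σ1 onset /pw/ (2C), coda /∅/ ok → phonotactically legal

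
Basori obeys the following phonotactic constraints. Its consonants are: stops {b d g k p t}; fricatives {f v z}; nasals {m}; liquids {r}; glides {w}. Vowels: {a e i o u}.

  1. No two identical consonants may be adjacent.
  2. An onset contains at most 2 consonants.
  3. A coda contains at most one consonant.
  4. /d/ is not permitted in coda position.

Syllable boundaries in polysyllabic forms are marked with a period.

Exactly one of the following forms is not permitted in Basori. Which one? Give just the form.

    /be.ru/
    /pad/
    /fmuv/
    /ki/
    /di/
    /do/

/pad/

/be.ru/ — σ1 onset /b/, coda /∅/ ok; σ2 onset /r/, coda /∅/ ok → permitted
/pad/ — violates constraint 4: syllable 1 coda contains /d/ → not permitted
/fmuv/ — σ1 onset /fm/ (2C), coda /v/ ok → permitted
/ki/ — σ1 onset /k/, coda /∅/ ok → permitted
/di/ — σ1 onset /d/, coda /∅/ ok → permitted
/do/ — σ1 onset /d/, coda /∅/ ok → permitted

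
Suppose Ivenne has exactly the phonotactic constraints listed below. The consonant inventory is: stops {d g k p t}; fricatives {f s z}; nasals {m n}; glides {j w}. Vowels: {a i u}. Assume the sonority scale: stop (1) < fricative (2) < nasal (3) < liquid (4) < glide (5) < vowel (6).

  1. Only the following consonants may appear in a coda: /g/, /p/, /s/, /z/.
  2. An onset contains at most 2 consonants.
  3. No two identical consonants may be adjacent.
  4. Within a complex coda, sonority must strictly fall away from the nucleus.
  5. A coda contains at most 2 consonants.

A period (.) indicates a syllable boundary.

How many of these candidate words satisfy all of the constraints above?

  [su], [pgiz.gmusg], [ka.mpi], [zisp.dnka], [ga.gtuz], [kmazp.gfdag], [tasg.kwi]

5

[su] — σ1 onset /s/, coda /∅/ ok → licit
[pgiz.gmusg] — σ1 onset /pg/ (2C), coda /z/ ok; σ2 onset /gm/ (2C), coda /sg/ (2→1 falls) ok → licit
[ka.mpi] — σ1 onset /k/, coda /∅/ ok; σ2 onset /mp/ (2C), coda /∅/ ok → licit
[zisp.dnka] — violates constraint 2: syllable 2 onset /dnk/ has 3 consonants (> 2) → illicit
[ga.gtuz] — σ1 onset /g/, coda /∅/ ok; σ2 onset /gt/ (2C), coda /z/ ok → licit
[kmazp.gfdag] — violates constraint 2: syllable 2 onset /gfd/ has 3 consonants (> 2) → illicit
[tasg.kwi] — σ1 onset /t/, coda /sg/ (2→1 falls) ok; σ2 onset /kw/ (2C), coda /∅/ ok → licit
Licit: [su], [pgiz.gmusg], [ka.mpi], [ga.gtuz], [tasg.kwi] → 5.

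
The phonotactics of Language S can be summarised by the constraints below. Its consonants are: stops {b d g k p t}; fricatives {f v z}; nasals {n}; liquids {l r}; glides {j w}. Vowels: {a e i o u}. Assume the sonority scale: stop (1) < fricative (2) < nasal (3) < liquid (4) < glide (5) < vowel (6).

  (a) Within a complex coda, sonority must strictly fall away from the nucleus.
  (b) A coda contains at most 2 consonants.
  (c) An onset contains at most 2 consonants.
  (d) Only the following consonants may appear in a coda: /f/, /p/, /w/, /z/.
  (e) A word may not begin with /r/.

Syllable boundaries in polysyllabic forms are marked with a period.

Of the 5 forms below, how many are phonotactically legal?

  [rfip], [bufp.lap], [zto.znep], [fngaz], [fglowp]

2

[rfip] — violates constraint (e): word begins with /r/ → phonotactically illegal
[bufp.lap] — σ1 onset /b/, coda /fp/ (2→1 falls) ok; σ2 onset /l/, coda /p/ ok → phonotactically legal
[zto.znep] — σ1 onset /zt/ (2C), coda /∅/ ok; σ2 onset /zn/ (2C), coda /p/ ok → phonotactically legal
[fngaz] — violates constraint (c): syllable 1 onset /fng/ has 3 consonants (> 2) → phonotactically illegal
[fglowp] — violates constraint (c): syllable 1 onset /fgl/ has 3 consonants (> 2) → phonotactically illegal
Phonotactically legal: [bufp.lap], [zto.znep] → 2.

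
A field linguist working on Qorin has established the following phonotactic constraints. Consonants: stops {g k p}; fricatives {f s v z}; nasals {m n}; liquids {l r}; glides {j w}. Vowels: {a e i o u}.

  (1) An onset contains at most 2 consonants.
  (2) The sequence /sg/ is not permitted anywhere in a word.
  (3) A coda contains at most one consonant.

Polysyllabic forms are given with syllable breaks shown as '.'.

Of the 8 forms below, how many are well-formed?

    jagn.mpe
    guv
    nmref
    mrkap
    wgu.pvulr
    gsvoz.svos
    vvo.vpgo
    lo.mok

jagn.mpe — violates constraint 3: syllable 1 coda /gn/ has 2 consonants (> 1) → ill-formed
guv — σ1 onset /g/, coda /v/ ok → well-formed
nmref — violates constraint 1: syllable 1 onset /nmr/ has 3 consonants (> 2) → ill-formed
mrkap — violates constraint 1: syllable 1 onset /mrk/ has 3 consonants (> 2) → ill-formed
wgu.pvulr — violates constraint 3: syllable 2 coda /lr/ has 2 consonants (> 1) → ill-formed
gsvoz.svos — violates constraint 1: syllable 1 onset /gsv/ has 3 consonants (> 2) → ill-formed
vvo.vpgo — violates constraint 1: syllable 2 onset /vpg/ has 3 consonants (> 2) → ill-formed
lo.mok — σ1 onset /l/, coda /∅/ ok; σ2 onset /m/, coda /k/ ok → well-formed
Well-formed: guv, lo.mok → 2.

2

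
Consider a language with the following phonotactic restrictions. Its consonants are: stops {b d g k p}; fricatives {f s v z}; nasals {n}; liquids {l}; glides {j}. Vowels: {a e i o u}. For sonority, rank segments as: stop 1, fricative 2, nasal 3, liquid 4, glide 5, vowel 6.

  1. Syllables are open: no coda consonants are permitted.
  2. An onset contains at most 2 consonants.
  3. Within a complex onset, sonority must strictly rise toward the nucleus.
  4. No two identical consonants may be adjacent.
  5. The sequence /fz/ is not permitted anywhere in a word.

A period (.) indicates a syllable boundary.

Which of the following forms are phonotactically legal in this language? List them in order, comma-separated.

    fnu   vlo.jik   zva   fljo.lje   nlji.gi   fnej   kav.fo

fnu — σ1 onset /fn/ (2→3 rises), coda /∅/ ok → phonotactically legal
vlo.jik — violates constraint 1: syllable 2 coda /k/ has 1 consonant (> 0) → phonotactically illegal
zva — violates constraint 3: syllable 1 onset /zv/: /z/ (fricative, 2) → /v/ (fricative, 2) does not rise → phonotactically illegal
fljo.lje — violates constraint 2: syllable 1 onset /flj/ has 3 consonants (> 2) → phonotactically illegal
nlji.gi — violates constraint 2: syllable 1 onset /nlj/ has 3 consonants (> 2) → phonotactically illegal
fnej — violates constraint 1: syllable 1 coda /j/ has 1 consonant (> 0) → phonotactically illegal
kav.fo — violates constraint 1: syllable 1 coda /v/ has 1 consonant (> 0) → phonotactically illegal

fnu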